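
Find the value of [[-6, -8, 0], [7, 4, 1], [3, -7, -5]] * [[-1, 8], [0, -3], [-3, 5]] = C[0][0] = (-6)*(-1) + (-8)*(0) + (0)*(-3) = 6
C[0][1] = (-6)*(8) + (-8)*(-3) + (0)*(5) = -24
C[1][0] = (7)*(-1) + (4)*(0) + (1)*(-3) = -10
C[1][1] = (7)*(8) + (4)*(-3) + (1)*(5) = 49
C[2][0] = (3)*(-1) + (-7)*(0) + (-5)*(-3) = 12
C[2][1] = (3)*(8) + (-7)*(-3) + (-5)*(5) = 20
= [[6, -24], [-10, 49], [12, 20]]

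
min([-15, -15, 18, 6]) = -15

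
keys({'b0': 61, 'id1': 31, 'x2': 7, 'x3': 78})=['b0', 'id1', 'x2', 'x3']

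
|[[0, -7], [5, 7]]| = 35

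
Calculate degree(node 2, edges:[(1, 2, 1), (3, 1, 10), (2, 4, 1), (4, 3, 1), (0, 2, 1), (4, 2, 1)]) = 4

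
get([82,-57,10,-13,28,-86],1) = -57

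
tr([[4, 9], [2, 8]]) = diagonal: 4 + 8
= 12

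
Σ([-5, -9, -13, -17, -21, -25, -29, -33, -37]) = -189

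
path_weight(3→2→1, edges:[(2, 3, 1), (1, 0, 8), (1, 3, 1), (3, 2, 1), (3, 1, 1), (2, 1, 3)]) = 4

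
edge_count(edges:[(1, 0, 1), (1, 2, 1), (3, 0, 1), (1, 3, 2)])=4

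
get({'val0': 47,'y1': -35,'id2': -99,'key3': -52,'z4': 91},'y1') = -35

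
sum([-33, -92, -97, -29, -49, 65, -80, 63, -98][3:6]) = -13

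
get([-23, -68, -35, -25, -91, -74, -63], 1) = -68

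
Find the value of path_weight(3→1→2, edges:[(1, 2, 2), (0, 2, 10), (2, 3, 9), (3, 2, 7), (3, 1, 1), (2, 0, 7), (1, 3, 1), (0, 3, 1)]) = w(3→1)=1 + w(1→2)=2
= 3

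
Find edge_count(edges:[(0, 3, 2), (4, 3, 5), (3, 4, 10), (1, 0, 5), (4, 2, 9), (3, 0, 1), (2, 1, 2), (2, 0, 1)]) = 8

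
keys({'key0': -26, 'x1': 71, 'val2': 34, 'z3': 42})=['key0', 'x1', 'val2', 'z3']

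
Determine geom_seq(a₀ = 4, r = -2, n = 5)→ a_0 = 4*(-2)^0 = 4
a_1 = 4*(-2)^1 = -8
a_2 = 4*(-2)^2 = 16
...
= [4, -8, 16, -32, 64]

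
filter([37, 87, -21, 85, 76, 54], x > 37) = [87, 85, 76, 54]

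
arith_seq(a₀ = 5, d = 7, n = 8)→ [5, 12, 19, 26, 33, 40, 47, 54]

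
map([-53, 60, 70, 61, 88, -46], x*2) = -53*2=-106, 60*2=120, 70*2=140, 61*2=122, 88*2=176, -46*2=-92
= [-106, 120, 140, 122, 176, -92]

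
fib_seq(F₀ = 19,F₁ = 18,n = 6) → [19, 18, 37, 55, 92, 147]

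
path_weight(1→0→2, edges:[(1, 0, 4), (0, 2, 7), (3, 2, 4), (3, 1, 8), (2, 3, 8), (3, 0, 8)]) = 11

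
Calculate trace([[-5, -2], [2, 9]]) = diagonal: (-5) + 9
= 4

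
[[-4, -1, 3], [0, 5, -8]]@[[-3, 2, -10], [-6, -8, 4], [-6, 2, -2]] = C[0][0] = (-4)*(-3) + (-1)*(-6) + (3)*(-6) = 0
C[0][1] = (-4)*(2) + (-1)*(-8) + (3)*(2) = 6
C[0][2] = (-4)*(-10) + (-1)*(4) + (3)*(-2) = 30
C[1][0] = (0)*(-3) + (5)*(-6) + (-8)*(-6) = 18
C[1][1] = (0)*(2) + (5)*(-8) + (-8)*(2) = -56
C[1][2] = (0)*(-10) + (5)*(4) + (-8)*(-2) = 36
= [[0, 6, 30], [18, -56, 36]]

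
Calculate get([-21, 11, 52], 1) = 11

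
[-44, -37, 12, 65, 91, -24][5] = -24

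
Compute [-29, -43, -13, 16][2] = -13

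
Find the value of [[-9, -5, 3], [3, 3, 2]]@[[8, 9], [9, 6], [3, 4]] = C[0][0] = (-9)*(8) + (-5)*(9) + (3)*(3) = -108
C[0][1] = (-9)*(9) + (-5)*(6) + (3)*(4) = -99
C[1][0] = (3)*(8) + (3)*(9) + (2)*(3) = 57
C[1][1] = (3)*(9) + (3)*(6) + (2)*(4) = 53
= [[-108, -99], [57, 53]]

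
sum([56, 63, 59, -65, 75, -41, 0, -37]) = 56 + 63 + 59 + (-65) + 75 + (-41) + 0 + (-37)
= 110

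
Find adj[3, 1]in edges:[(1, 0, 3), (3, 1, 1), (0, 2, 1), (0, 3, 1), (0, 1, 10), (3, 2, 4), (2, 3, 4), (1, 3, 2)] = 1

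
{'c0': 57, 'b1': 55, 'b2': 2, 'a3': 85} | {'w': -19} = {'c0': 57, 'b1': 55, 'b2': 2, 'a3': 85, 'w': -19}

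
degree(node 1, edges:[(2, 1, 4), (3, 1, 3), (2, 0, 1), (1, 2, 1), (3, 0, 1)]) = 3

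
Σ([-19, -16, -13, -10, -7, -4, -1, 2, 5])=(-19) + (-16) + (-13) + (-10) + (-7) + (-4) + (-1) + 2 + 5
= -63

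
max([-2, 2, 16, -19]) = 16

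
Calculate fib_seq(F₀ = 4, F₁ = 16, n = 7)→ [4, 16, 20, 36, 56, 92, 148]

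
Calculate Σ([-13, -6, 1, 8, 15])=(-13) + (-6) + 1 + 8 + 15
= 5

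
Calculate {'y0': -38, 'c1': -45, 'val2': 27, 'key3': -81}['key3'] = -81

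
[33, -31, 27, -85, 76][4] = 76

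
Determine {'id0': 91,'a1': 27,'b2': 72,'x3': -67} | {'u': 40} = {'id0': 91, 'a1': 27, 'b2': 72, 'x3': -67, 'u': 40}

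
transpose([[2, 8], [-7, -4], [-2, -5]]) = [[2, -7, -2], [8, -4, -5]]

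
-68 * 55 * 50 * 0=0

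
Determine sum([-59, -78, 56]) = (-59) + (-78) + 56
= -81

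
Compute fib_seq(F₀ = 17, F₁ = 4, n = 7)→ F_2 = F_1 + F_0 = 21
F_3 = F_2 + F_1 = 25
F_4 = F_3 + F_2 = 46
...
= [17, 4, 21, 25, 46, 71, 117]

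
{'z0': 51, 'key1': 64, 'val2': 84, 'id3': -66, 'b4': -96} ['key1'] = 64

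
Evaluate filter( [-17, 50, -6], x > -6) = [50]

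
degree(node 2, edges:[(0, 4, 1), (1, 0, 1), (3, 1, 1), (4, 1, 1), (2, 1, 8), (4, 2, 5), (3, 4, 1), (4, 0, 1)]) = 2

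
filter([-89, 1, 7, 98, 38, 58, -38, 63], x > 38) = [98, 58, 63]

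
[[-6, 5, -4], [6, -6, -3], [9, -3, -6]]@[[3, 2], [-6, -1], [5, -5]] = C[0][0] = (-6)*(3) + (5)*(-6) + (-4)*(5) = -68
C[0][1] = (-6)*(2) + (5)*(-1) + (-4)*(-5) = 3
C[1][0] = (6)*(3) + (-6)*(-6) + (-3)*(5) = 39
C[1][1] = (6)*(2) + (-6)*(-1) + (-3)*(-5) = 33
C[2][0] = (9)*(3) + (-3)*(-6) + (-6)*(5) = 15
C[2][1] = (9)*(2) + (-3)*(-1) + (-6)*(-5) = 51
= [[-68, 3], [39, 33], [15, 51]]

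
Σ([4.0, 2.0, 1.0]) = 4.0 + 2.0 + 1.0
= 7.0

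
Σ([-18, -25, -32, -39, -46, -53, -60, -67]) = (-18) + (-25) + (-32) + (-39) + (-46) + (-53) + (-60) + (-67)
= -340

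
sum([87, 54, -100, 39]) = 87 + 54 + (-100) + 39
= 80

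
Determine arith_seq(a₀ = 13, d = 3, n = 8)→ [13, 16, 19, 22, 25, 28, 31, 34]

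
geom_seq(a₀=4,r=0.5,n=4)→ a_0 = 4*0.5^0 = 4.0
a_1 = 4*0.5^1 = 2.0
a_2 = 4*0.5^2 = 1.0
...
= [4.0, 2.0, 1.0, 0.5]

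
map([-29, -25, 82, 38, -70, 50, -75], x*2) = -29*2=-58, -25*2=-50, 82*2=164, 38*2=76, -70*2=-140, 50*2=100, -75*2=-150
= [-58, -50, 164, 76, -140, 100, -150]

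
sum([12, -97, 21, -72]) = -136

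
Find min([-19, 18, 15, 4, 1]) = -19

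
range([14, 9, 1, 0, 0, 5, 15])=15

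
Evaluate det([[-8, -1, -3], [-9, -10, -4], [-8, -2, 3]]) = 431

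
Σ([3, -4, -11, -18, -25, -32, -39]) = -126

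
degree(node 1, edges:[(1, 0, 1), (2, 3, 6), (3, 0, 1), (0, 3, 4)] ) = incident: (1,0)
= 1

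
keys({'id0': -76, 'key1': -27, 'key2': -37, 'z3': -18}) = ['id0', 'key1', 'key2', 'z3']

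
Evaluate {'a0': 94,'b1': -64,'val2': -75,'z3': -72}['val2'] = -75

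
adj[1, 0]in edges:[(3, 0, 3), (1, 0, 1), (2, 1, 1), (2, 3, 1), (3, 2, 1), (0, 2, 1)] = 1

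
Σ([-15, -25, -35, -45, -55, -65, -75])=-315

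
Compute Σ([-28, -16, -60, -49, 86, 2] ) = (-28) + (-16) + (-60) + (-49) + 86 + 2
= -65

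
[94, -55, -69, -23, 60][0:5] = [94, -55, -69, -23, 60]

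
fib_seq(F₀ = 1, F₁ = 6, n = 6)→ F_2 = F_1 + F_0 = 7
F_3 = F_2 + F_1 = 13
F_4 = F_3 + F_2 = 20
...
= [1, 6, 7, 13, 20, 33]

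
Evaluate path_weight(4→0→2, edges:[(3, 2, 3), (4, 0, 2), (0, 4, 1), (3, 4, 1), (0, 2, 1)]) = w(4→0)=2 + w(0→2)=1
= 3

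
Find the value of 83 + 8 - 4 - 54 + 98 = 131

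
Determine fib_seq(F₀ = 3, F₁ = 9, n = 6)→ [3, 9, 12, 21, 33, 54]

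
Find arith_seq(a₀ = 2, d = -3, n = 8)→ a_0 = 2 + 0*-3 = 2
a_1 = 2 + 1*-3 = -1
a_2 = 2 + 2*-3 = -4
...
= [2, -1, -4, -7, -10, -13, -16, -19]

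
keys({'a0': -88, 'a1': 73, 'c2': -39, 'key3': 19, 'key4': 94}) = ['a0', 'a1', 'c2', 'key3', 'key4']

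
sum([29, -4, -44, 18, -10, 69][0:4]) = slice → [29, -4, -44, 18]
29 + (-4) + (-44) + 18
= -1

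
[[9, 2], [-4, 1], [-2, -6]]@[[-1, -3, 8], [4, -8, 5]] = C[0][0] = (9)*(-1) + (2)*(4) = -1
C[0][1] = (9)*(-3) + (2)*(-8) = -43
C[0][2] = (9)*(8) + (2)*(5) = 82
C[1][0] = (-4)*(-1) + (1)*(4) = 8
C[1][1] = (-4)*(-3) + (1)*(-8) = 4
C[1][2] = (-4)*(8) + (1)*(5) = -27
... (3 more cells)
= [[-1, -43, 82], [8, 4, -27], [-22, 54, -46]]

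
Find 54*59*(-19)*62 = -3753108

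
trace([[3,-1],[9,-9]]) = -6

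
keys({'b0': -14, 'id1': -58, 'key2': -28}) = ['b0', 'id1', 'key2']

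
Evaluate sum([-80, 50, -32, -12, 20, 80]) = (-80) + 50 + (-32) + (-12) + 20 + 80
= 26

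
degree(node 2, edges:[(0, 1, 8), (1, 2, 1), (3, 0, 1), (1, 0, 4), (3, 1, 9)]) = 1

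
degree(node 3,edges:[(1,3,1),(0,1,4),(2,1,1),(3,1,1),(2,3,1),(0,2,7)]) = 3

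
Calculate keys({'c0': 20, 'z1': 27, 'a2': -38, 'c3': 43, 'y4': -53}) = ['c0', 'z1', 'a2', 'c3', 'y4']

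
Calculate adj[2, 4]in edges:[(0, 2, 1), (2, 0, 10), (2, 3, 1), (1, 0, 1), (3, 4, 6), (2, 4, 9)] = 9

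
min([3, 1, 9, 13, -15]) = -15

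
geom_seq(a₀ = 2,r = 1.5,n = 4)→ a_0 = 2*1.5^0 = 2.0
a_1 = 2*1.5^1 = 3.0
a_2 = 2*1.5^2 = 4.5
...
= [2.0, 3.0, 4.5, 6.75]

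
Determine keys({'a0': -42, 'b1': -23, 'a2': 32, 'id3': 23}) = ['a0', 'b1', 'a2', 'id3']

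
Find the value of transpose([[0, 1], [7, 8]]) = [[0, 7], [1, 8]]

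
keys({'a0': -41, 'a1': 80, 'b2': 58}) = ['a0', 'a1', 'b2']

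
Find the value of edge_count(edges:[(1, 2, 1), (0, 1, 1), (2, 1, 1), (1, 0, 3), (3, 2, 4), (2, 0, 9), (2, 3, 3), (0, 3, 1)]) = 8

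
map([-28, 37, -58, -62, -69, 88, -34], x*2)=[-56, 74, -116, -124, -138, 176, -68]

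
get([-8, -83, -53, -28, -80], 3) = -28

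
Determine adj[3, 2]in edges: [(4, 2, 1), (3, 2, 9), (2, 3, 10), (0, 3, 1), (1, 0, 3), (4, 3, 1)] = 9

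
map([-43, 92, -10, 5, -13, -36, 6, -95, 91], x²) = [1849, 8464, 100, 25, 169, 1296, 36, 9025, 8281]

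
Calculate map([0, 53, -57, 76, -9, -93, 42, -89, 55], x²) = [0, 2809, 3249, 5776, 81, 8649, 1764, 7921, 3025]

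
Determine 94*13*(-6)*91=-667212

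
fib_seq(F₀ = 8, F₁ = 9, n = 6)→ [8, 9, 17, 26, 43, 69]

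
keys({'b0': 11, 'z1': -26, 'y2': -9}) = ['b0', 'z1', 'y2']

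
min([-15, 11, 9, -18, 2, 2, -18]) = -18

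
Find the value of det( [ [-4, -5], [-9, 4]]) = (-4)*(4) - (-5)*(-9)
= -61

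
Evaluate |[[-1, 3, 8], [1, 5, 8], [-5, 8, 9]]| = 136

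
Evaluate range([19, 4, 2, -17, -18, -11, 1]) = 37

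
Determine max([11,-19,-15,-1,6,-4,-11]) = 11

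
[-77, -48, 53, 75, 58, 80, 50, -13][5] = 80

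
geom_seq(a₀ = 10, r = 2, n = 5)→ [10, 20, 40, 80, 160]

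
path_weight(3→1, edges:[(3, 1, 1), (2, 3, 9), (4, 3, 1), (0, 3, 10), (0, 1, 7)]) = w(3→1)=1
= 1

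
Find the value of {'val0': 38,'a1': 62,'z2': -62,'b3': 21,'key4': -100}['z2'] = -62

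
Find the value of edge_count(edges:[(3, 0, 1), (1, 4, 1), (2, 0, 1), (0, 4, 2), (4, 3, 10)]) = 5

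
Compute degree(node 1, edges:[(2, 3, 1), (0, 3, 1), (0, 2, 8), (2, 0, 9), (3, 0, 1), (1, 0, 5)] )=1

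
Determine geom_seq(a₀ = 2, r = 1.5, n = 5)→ [2.0, 3.0, 4.5, 6.75, 10.125]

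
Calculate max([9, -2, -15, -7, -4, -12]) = 9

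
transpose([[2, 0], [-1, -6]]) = [[2, -1], [0, -6]]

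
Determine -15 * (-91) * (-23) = -31395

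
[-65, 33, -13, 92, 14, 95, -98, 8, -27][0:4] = [-65, 33, -13, 92]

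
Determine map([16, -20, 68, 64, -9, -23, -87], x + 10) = [26, -10, 78, 74, 1, -13, -77]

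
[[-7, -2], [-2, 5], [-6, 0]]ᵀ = [[-7, -2, -6], [-2, 5, 0]]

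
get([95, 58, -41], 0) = 95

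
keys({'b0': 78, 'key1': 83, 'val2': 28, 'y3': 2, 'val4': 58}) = ['b0', 'key1', 'val2', 'y3', 'val4']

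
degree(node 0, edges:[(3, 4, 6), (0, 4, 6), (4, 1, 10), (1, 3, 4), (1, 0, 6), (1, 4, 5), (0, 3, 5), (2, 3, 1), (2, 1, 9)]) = incident: (0,4), (1,0), (0,3)
= 3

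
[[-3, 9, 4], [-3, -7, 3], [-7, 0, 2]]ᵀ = [[-3, -3, -7], [9, -7, 0], [4, 3, 2]]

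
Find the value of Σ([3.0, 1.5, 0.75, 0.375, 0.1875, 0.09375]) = 5.90625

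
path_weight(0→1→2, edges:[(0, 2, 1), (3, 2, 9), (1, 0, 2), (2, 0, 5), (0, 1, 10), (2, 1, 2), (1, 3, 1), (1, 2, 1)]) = w(0→1)=10 + w(1→2)=1
= 11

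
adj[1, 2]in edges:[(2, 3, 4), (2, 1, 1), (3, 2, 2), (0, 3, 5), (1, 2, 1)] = 1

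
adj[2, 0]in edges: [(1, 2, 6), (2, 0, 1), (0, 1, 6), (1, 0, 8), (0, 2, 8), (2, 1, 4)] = 1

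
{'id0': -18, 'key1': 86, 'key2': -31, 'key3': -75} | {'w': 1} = {'id0': -18, 'key1': 86, 'key2': -31, 'key3': -75, 'w': 1}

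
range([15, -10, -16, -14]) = 31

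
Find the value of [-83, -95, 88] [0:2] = [-83, -95]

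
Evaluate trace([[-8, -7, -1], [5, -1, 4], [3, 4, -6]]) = diagonal: (-8) + (-1) + (-6)
= -15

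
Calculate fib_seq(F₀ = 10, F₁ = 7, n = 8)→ [10, 7, 17, 24, 41, 65, 106, 171]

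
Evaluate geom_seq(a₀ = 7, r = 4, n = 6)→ [7, 28, 112, 448, 1792, 7168]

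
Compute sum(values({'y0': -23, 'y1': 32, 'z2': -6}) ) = (-23) + 32 + (-6)
= 3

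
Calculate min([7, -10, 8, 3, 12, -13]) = -13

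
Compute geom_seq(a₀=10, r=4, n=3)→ a_0 = 10*4^0 = 10
a_1 = 10*4^1 = 40
a_2 = 10*4^2 = 160
= [10, 40, 160]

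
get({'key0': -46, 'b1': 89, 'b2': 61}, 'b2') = 61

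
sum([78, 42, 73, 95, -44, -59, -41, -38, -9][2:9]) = slice → [73, 95, -44, -59, -41, -38, -9]
73 + 95 + (-44) + (-59) + (-41) + (-38) + (-9)
= -23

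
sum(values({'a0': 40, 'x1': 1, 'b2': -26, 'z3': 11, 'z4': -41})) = -15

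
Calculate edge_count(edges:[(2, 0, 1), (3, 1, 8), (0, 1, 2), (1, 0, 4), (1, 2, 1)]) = 5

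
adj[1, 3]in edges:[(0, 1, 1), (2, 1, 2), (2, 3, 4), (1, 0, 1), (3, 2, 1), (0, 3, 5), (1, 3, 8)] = 8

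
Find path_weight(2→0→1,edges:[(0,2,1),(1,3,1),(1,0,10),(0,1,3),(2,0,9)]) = 12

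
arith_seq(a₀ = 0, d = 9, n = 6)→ [0, 9, 18, 27, 36, 45]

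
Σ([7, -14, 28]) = 21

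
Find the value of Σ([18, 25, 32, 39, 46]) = 18 + 25 + 32 + 39 + 46
= 160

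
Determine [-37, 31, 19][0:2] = [-37, 31]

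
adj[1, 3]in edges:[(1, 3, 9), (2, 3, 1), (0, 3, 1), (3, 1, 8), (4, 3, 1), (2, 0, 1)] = 9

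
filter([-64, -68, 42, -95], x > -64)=[42]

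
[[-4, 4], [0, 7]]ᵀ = [[-4, 0], [4, 7]]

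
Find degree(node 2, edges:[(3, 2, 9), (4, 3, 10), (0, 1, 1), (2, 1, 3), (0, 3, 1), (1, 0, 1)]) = 2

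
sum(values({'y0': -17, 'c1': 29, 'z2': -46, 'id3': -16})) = (-17) + 29 + (-46) + (-16)
= -50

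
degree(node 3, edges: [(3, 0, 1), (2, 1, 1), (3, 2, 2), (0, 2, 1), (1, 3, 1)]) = 3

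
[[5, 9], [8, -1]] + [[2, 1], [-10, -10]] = [[7, 10], [-2, -11]]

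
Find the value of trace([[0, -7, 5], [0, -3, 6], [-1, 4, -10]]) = diagonal: 0 + (-3) + (-10)
= -13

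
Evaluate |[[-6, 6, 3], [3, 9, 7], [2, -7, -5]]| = 33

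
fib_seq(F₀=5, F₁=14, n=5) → F_2 = F_1 + F_0 = 19
F_3 = F_2 + F_1 = 33
F_4 = F_3 + F_2 = 52
= [5, 14, 19, 33, 52]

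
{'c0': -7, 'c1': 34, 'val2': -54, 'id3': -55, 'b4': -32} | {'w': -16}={'c0': -7, 'c1': 34, 'val2': -54, 'id3': -55, 'b4': -32, 'w': -16}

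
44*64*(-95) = -267520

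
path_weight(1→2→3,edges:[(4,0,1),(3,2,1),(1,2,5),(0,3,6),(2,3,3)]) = w(1→2)=5 + w(2→3)=3
= 8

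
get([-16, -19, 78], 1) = -19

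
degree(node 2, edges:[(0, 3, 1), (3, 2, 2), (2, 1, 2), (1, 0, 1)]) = 2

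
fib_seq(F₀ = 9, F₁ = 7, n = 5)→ F_2 = F_1 + F_0 = 16
F_3 = F_2 + F_1 = 23
F_4 = F_3 + F_2 = 39
= [9, 7, 16, 23, 39]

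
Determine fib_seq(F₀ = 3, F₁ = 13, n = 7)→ [3, 13, 16, 29, 45, 74, 119]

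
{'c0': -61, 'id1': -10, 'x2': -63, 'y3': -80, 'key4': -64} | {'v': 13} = {'c0': -61, 'id1': -10, 'x2': -63, 'y3': -80, 'key4': -64, 'v': 13}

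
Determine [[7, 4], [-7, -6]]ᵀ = [[7, -7], [4, -6]]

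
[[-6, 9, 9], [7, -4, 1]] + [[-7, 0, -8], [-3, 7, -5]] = [[-13, 9, 1], [4, 3, -4]]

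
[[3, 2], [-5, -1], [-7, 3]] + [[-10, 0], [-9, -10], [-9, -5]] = [[-7, 2], [-14, -11], [-16, -2]]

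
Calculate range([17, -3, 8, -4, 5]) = 21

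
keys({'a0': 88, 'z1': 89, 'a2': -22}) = ['a0', 'z1', 'a2']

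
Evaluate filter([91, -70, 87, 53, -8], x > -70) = [91, 87, 53, -8]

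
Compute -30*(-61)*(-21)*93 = -3573990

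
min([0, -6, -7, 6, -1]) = -7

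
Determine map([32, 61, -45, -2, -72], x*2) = 32*2=64, 61*2=122, -45*2=-90, -2*2=-4, -72*2=-144
= [64, 122, -90, -4, -144]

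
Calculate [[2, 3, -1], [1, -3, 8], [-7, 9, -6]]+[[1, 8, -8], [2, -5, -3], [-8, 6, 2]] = [[3, 11, -9], [3, -8, 5], [-15, 15, -4]]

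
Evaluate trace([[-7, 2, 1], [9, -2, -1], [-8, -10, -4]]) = -13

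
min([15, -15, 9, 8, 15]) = -15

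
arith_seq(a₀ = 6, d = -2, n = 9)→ [6, 4, 2, 0, -2, -4, -6, -8, -10]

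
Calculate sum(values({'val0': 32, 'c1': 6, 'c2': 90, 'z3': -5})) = 123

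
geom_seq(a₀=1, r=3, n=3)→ a_0 = 1*3^0 = 1
a_1 = 1*3^1 = 3
a_2 = 1*3^2 = 9
= [1, 3, 9]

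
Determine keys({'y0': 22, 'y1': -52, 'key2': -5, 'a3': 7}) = ['y0', 'y1', 'key2', 'a3']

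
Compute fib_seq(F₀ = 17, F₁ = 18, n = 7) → F_2 = F_1 + F_0 = 35
F_3 = F_2 + F_1 = 53
F_4 = F_3 + F_2 = 88
...
= [17, 18, 35, 53, 88, 141, 229]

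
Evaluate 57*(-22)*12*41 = -616968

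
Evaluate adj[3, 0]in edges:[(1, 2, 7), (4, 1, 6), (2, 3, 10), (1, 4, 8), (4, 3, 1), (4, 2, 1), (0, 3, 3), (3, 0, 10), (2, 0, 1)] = 10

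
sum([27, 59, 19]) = 105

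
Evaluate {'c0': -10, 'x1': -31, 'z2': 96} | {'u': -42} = {'c0': -10, 'x1': -31, 'z2': 96, 'u': -42}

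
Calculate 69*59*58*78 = 18417204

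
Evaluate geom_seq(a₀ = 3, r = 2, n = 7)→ [3, 6, 12, 24, 48, 96, 192]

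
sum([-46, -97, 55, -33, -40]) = (-46) + (-97) + 55 + (-33) + (-40)
= -161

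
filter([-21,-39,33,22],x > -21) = [33, 22]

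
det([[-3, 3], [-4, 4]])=(-3)*(4) - (3)*(-4)
= 0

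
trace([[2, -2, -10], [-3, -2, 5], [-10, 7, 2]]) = diagonal: 2 + (-2) + 2
= 2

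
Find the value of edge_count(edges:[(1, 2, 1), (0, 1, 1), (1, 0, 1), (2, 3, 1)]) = 4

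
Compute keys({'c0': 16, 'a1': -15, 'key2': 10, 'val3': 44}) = ['c0', 'a1', 'key2', 'val3']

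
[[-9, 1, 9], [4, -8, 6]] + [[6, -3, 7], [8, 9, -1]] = [[-3, -2, 16], [12, 1, 5]]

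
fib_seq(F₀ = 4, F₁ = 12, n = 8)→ [4, 12, 16, 28, 44, 72, 116, 188]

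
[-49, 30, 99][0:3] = [-49, 30, 99]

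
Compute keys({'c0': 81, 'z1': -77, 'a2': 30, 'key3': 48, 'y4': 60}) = ['c0', 'z1', 'a2', 'key3', 'y4']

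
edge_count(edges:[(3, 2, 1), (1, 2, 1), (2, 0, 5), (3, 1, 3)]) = 4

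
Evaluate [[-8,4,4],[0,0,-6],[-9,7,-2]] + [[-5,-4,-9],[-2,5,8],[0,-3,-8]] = [[-13, 0, -5], [-2, 5, 2], [-9, 4, -10]]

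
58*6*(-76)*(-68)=1798464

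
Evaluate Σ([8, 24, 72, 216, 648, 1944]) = 2912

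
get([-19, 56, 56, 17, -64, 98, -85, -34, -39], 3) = 17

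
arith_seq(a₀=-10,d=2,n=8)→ [-10, -8, -6, -4, -2, 0, 2, 4]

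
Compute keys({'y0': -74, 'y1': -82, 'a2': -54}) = ['y0', 'y1', 'a2']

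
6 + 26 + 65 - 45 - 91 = -39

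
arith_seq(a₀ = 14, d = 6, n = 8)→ [14, 20, 26, 32, 38, 44, 50, 56]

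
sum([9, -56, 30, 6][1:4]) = -20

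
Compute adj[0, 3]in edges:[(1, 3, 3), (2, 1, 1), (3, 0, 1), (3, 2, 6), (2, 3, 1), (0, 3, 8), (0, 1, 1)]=8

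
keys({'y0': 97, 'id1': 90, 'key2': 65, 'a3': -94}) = ['y0', 'id1', 'key2', 'a3']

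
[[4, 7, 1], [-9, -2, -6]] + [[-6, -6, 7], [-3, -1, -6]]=[[-2, 1, 8], [-12, -3, -12]]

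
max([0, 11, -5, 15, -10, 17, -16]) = 17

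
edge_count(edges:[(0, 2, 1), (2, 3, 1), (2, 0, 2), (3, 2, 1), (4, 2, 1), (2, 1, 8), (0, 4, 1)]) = 7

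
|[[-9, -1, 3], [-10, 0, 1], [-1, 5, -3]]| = (1)*(-9)*det([[0, 1], [5, -3]]) + (-1)*(-1)*det([[-10, 1], [-1, -3]]) + (1)*(3)*det([[-10, 0], [-1, 5]])
= 45 + 31 + -150
= -74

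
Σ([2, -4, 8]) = 6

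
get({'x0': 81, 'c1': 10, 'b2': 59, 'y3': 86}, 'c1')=10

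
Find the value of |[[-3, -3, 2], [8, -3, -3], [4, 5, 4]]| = (1)*(-3)*det([[-3, -3], [5, 4]]) + (-1)*(-3)*det([[8, -3], [4, 4]]) + (1)*(2)*det([[8, -3], [4, 5]])
= -9 + 132 + 104
= 227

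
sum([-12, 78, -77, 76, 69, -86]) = 48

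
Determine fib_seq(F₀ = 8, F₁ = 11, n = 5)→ [8, 11, 19, 30, 49]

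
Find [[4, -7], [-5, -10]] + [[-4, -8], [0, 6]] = [[0, -15], [-5, -4]]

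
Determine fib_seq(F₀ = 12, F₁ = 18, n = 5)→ F_2 = F_1 + F_0 = 30
F_3 = F_2 + F_1 = 48
F_4 = F_3 + F_2 = 78
= [12, 18, 30, 48, 78]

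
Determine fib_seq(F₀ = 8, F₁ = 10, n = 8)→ [8, 10, 18, 28, 46, 74, 120, 194]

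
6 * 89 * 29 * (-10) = -154860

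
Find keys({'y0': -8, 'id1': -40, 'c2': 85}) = ['y0', 'id1', 'c2']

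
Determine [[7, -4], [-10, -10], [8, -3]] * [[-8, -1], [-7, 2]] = C[0][0] = (7)*(-8) + (-4)*(-7) = -28
C[0][1] = (7)*(-1) + (-4)*(2) = -15
C[1][0] = (-10)*(-8) + (-10)*(-7) = 150
C[1][1] = (-10)*(-1) + (-10)*(2) = -10
C[2][0] = (8)*(-8) + (-3)*(-7) = -43
C[2][1] = (8)*(-1) + (-3)*(2) = -14
= [[-28, -15], [150, -10], [-43, -14]]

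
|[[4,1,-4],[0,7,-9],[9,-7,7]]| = (1)*(4)*det([[7, -9], [-7, 7]]) + (-1)*(1)*det([[0, -9], [9, 7]]) + (1)*(-4)*det([[0, 7], [9, -7]])
= -56 + -81 + 252
= 115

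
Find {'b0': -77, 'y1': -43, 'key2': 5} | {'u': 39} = {'b0': -77, 'y1': -43, 'key2': 5, 'u': 39}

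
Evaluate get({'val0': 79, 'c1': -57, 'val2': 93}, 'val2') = 93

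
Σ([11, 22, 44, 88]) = 11 + 22 + 44 + 88
= 165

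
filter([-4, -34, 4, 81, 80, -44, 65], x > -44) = [-4, -34, 4, 81, 80, 65]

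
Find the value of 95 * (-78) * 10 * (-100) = 7410000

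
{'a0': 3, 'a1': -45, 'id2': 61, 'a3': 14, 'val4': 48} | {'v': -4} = {'a0': 3, 'a1': -45, 'id2': 61, 'a3': 14, 'val4': 48, 'v': -4}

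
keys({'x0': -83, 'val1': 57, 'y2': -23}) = ['x0', 'val1', 'y2']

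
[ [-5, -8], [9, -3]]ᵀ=[[-5, 9], [-8, -3]]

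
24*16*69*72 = 1907712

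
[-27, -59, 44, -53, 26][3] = -53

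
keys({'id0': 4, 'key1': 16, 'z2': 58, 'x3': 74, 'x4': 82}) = ['id0', 'key1', 'z2', 'x3', 'x4']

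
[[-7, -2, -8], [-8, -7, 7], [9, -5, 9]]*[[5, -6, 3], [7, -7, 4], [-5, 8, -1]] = C[0][0] = (-7)*(5) + (-2)*(7) + (-8)*(-5) = -9
C[0][1] = (-7)*(-6) + (-2)*(-7) + (-8)*(8) = -8
C[0][2] = (-7)*(3) + (-2)*(4) + (-8)*(-1) = -21
C[1][0] = (-8)*(5) + (-7)*(7) + (7)*(-5) = -124
C[1][1] = (-8)*(-6) + (-7)*(-7) + (7)*(8) = 153
C[1][2] = (-8)*(3) + (-7)*(4) + (7)*(-1) = -59
... (3 more cells)
= [[-9, -8, -21], [-124, 153, -59], [-35, 53, -2]]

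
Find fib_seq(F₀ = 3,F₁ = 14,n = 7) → F_2 = F_1 + F_0 = 17
F_3 = F_2 + F_1 = 31
F_4 = F_3 + F_2 = 48
...
= [3, 14, 17, 31, 48, 79, 127]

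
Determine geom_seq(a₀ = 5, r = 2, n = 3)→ [5, 10, 20]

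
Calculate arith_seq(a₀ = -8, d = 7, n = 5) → a_0 = -8 + 0*7 = -8
a_1 = -8 + 1*7 = -1
a_2 = -8 + 2*7 = 6
...
= [-8, -1, 6, 13, 20]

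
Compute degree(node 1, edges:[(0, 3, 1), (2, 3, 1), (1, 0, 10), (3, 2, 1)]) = incident: (1,0)
= 1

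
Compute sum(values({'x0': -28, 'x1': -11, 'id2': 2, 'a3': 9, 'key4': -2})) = -30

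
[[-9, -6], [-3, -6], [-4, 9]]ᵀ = [[-9, -3, -4], [-6, -6, 9]]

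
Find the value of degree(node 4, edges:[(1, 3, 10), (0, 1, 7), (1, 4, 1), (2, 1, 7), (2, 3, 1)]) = 1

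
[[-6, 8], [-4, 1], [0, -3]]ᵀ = [[-6, -4, 0], [8, 1, -3]]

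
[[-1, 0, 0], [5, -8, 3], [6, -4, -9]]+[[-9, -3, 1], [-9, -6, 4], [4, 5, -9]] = [[-10, -3, 1], [-4, -14, 7], [10, 1, -18]]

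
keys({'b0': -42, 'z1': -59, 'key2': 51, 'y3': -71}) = ['b0', 'z1', 'key2', 'y3']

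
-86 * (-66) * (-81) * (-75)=34481700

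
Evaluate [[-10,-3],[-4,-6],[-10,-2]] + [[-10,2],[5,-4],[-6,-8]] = [[-20, -1], [1, -10], [-16, -10]]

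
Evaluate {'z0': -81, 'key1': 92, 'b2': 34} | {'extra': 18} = {'z0': -81, 'key1': 92, 'b2': 34, 'extra': 18}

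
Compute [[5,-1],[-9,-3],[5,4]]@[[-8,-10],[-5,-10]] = [[-35, -40], [87, 120], [-60, -90]]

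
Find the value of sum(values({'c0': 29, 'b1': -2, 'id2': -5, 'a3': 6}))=28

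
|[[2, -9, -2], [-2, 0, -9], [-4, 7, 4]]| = (1)*(2)*det([[0, -9], [7, 4]]) + (-1)*(-9)*det([[-2, -9], [-4, 4]]) + (1)*(-2)*det([[-2, 0], [-4, 7]])
= 126 + -396 + 28
= -242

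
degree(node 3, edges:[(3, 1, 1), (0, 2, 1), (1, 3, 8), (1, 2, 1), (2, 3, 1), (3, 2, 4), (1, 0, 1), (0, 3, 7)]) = incident: (3,1), (1,3), (2,3), (3,2), (0,3)
= 5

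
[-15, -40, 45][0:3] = [-15, -40, 45]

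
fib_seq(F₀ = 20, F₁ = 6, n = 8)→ F_2 = F_1 + F_0 = 26
F_3 = F_2 + F_1 = 32
F_4 = F_3 + F_2 = 58
...
= [20, 6, 26, 32, 58, 90, 148, 238]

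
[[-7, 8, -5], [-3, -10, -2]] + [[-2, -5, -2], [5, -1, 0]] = [[-9, 3, -7], [2, -11, -2]]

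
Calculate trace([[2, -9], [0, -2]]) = 0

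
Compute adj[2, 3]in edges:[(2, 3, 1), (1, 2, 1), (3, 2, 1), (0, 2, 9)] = 1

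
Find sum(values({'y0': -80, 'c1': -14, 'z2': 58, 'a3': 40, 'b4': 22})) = 26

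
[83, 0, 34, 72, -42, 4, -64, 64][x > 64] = keep x where x > 64: 83✓, 0✗, 34✗, 72✓, -42✗, 4✗, -64✗, 64✗
= [83, 72]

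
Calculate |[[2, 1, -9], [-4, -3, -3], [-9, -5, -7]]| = 74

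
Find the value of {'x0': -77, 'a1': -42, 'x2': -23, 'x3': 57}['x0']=-77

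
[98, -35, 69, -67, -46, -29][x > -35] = [98, 69, -29]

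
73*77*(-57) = -320397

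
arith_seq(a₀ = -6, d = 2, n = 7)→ a_0 = -6 + 0*2 = -6
a_1 = -6 + 1*2 = -4
a_2 = -6 + 2*2 = -2
...
= [-6, -4, -2, 0, 2, 4, 6]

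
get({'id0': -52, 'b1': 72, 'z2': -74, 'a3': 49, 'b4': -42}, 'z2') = -74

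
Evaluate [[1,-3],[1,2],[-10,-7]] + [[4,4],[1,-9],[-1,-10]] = [[5, 1], [2, -7], [-11, -17]]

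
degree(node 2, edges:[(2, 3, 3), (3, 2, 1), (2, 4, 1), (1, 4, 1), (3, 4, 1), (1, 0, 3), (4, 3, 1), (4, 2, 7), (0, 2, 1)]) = 5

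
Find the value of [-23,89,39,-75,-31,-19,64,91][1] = 89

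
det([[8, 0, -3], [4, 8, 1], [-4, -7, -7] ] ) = -404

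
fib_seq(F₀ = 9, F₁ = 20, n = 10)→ [9, 20, 29, 49, 78, 127, 205, 332, 537, 869]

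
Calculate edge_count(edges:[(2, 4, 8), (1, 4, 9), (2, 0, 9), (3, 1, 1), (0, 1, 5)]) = 5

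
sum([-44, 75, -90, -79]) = (-44) + 75 + (-90) + (-79)
= -138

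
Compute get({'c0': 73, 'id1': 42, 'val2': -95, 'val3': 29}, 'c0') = 73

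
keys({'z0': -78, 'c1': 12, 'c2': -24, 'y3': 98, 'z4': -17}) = ['z0', 'c1', 'c2', 'y3', 'z4']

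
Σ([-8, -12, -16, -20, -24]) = -80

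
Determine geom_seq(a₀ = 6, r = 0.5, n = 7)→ [6.0, 3.0, 1.5, 0.75, 0.375, 0.1875, 0.09375]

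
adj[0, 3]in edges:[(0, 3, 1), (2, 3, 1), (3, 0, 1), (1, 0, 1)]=1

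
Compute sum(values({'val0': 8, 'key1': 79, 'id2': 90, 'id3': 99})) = 276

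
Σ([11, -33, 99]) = 11 + -33 + 99
= 77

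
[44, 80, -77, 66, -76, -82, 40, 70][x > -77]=keep x where x > -77: 44✓, 80✓, -77✗, 66✓, -76✓, -82✗, 40✓, 70✓
= [44, 80, 66, -76, 40, 70]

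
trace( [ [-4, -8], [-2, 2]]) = diagonal: (-4) + 2
= -2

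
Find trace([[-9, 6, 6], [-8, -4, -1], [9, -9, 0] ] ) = diagonal: (-9) + (-4) + 0
= -13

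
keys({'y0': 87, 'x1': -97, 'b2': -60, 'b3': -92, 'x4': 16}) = ['y0', 'x1', 'b2', 'b3', 'x4']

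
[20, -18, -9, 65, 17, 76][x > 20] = keep x where x > 20: 20✗, -18✗, -9✗, 65✓, 17✗, 76✓
= [65, 76]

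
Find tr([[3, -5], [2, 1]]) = diagonal: 3 + 1
= 4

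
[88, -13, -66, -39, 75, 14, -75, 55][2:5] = [-66, -39, 75]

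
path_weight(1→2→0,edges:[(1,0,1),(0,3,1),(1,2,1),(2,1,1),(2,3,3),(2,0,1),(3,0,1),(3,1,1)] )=w(1→2)=1 + w(2→0)=1
= 2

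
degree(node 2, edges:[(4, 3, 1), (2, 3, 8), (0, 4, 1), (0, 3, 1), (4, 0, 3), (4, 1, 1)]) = 1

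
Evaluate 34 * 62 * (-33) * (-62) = 4312968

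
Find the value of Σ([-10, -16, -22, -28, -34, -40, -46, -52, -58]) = -306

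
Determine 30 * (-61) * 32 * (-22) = 1288320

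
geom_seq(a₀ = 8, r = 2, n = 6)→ [8, 16, 32, 64, 128, 256]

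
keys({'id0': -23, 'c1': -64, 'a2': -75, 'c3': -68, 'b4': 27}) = ['id0', 'c1', 'a2', 'c3', 'b4']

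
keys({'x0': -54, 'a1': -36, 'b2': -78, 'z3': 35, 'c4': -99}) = ['x0', 'a1', 'b2', 'z3', 'c4']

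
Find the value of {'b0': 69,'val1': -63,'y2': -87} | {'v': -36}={'b0': 69, 'val1': -63, 'y2': -87, 'v': -36}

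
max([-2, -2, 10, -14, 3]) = 10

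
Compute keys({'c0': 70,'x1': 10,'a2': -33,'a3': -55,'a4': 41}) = ['c0', 'x1', 'a2', 'a3', 'a4']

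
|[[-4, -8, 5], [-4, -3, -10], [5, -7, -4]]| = (1)*(-4)*det([[-3, -10], [-7, -4]]) + (-1)*(-8)*det([[-4, -10], [5, -4]]) + (1)*(5)*det([[-4, -3], [5, -7]])
= 232 + 528 + 215
= 975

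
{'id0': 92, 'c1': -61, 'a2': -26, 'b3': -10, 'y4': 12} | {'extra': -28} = {'id0': 92, 'c1': -61, 'a2': -26, 'b3': -10, 'y4': 12, 'extra': -28}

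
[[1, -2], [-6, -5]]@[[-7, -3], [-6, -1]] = [[5, -1], [72, 23]]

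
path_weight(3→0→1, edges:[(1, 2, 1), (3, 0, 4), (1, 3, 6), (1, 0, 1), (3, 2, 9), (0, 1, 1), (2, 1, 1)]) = 5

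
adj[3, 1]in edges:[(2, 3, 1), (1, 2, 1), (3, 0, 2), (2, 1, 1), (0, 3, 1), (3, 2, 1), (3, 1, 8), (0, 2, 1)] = 8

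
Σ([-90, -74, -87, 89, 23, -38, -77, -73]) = (-90) + (-74) + (-87) + 89 + 23 + (-38) + (-77) + (-73)
= -327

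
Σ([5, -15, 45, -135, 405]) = 5 + -15 + 45 + -135 + 405
= 305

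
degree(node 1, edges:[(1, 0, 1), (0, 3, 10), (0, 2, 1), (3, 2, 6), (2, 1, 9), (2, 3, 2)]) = 2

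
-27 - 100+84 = -43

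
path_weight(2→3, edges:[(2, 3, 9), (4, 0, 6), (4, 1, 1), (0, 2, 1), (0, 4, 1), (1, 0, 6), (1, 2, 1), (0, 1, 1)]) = 9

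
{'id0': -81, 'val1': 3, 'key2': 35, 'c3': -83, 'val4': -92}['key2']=35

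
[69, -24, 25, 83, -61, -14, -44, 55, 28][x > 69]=keep x where x > 69: 69✗, -24✗, 25✗, 83✓, -61✗, -14✗, -44✗, 55✗, 28✗
= [83]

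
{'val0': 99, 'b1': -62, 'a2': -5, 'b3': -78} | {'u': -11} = {'val0': 99, 'b1': -62, 'a2': -5, 'b3': -78, 'u': -11}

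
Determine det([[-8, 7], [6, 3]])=(-8)*(3) - (7)*(6)
= -66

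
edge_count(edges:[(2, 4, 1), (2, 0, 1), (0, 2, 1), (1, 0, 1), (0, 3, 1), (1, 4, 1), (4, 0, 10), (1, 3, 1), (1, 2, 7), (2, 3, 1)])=10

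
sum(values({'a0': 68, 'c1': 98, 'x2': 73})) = 239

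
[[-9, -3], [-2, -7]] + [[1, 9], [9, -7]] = [[-8, 6], [7, -14]]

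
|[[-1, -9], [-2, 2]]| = (-1)*(2) - (-9)*(-2)
= -20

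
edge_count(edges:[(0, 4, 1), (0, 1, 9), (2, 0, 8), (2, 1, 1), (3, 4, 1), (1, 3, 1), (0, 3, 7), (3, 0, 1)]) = 8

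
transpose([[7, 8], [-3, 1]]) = [[7, -3], [8, 1]]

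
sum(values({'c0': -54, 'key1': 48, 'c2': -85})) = (-54) + 48 + (-85)
= -91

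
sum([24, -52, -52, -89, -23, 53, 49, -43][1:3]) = slice → [-52, -52]
(-52) + (-52)
= -104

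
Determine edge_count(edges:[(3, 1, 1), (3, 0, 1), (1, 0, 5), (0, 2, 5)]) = 4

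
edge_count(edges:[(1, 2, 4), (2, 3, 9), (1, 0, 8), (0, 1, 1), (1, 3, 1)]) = 5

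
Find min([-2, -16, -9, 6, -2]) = -16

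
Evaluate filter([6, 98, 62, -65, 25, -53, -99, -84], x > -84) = [6, 98, 62, -65, 25, -53]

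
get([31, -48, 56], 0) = 31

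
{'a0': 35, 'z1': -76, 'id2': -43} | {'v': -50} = {'a0': 35, 'z1': -76, 'id2': -43, 'v': -50}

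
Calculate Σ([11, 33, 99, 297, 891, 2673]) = 4004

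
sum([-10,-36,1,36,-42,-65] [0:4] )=slice → [-10, -36, 1, 36]
(-10) + (-36) + 1 + 36
= -9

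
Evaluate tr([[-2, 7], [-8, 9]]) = 7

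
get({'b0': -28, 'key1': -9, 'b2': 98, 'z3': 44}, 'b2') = 98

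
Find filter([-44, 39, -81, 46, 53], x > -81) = keep x where x > -81: -44✓, 39✓, -81✗, 46✓, 53✓
= [-44, 39, 46, 53]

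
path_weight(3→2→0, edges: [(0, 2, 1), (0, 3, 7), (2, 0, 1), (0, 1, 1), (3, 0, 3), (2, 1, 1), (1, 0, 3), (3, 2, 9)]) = w(3→2)=9 + w(2→0)=1
= 10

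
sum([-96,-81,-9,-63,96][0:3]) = -186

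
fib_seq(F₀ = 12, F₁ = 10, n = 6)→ F_2 = F_1 + F_0 = 22
F_3 = F_2 + F_1 = 32
F_4 = F_3 + F_2 = 54
...
= [12, 10, 22, 32, 54, 86]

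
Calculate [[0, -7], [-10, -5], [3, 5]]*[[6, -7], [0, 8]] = C[0][0] = (0)*(6) + (-7)*(0) = 0
C[0][1] = (0)*(-7) + (-7)*(8) = -56
C[1][0] = (-10)*(6) + (-5)*(0) = -60
C[1][1] = (-10)*(-7) + (-5)*(8) = 30
C[2][0] = (3)*(6) + (5)*(0) = 18
C[2][1] = (3)*(-7) + (5)*(8) = 19
= [[0, -56], [-60, 30], [18, 19]]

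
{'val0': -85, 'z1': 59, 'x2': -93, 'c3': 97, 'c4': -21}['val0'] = -85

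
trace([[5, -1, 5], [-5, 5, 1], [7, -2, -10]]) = diagonal: 5 + 5 + (-10)
= 0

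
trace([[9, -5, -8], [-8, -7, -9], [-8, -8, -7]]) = -5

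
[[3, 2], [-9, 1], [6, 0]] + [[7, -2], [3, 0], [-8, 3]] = [[10, 0], [-6, 1], [-2, 3]]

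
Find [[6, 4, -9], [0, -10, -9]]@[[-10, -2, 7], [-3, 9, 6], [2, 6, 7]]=[[-90, -30, 3], [12, -144, -123]]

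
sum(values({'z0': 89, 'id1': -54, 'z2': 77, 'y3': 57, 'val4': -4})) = 89 + (-54) + 77 + 57 + (-4)
= 165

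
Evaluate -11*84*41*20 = -757680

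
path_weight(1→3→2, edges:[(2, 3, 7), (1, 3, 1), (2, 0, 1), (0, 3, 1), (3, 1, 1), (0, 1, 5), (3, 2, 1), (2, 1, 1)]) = w(1→3)=1 + w(3→2)=1
= 2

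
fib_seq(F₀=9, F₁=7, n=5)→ F_2 = F_1 + F_0 = 16
F_3 = F_2 + F_1 = 23
F_4 = F_3 + F_2 = 39
= [9, 7, 16, 23, 39]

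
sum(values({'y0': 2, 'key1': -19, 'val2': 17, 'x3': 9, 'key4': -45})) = 2 + (-19) + 17 + 9 + (-45)
= -36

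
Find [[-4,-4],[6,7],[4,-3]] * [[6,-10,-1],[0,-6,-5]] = [[-24, 64, 24], [36, -102, -41], [24, -22, 11]]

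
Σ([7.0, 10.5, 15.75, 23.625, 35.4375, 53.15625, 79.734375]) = 7.0 + 10.5 + 15.75 + 23.625 + 35.4375 + 53.15625 + 79.734375
= 225.203125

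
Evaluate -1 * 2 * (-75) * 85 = 12750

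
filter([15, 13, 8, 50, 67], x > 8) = keep x where x > 8: 15✓, 13✓, 8✗, 50✓, 67✓
= [15, 13, 50, 67]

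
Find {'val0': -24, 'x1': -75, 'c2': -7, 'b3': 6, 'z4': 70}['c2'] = -7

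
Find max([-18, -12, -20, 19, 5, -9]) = 19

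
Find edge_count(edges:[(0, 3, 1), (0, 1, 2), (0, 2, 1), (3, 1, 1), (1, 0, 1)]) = 5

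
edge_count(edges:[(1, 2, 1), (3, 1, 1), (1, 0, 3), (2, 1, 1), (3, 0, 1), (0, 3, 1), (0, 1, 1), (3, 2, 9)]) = 8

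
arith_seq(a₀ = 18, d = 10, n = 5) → a_0 = 18 + 0*10 = 18
a_1 = 18 + 1*10 = 28
a_2 = 18 + 2*10 = 38
...
= [18, 28, 38, 48, 58]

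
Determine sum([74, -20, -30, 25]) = 74 + (-20) + (-30) + 25
= 49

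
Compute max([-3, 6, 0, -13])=6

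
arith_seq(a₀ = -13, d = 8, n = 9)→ a_0 = -13 + 0*8 = -13
a_1 = -13 + 1*8 = -5
a_2 = -13 + 2*8 = 3
...
= [-13, -5, 3, 11, 19, 27, 35, 43, 51]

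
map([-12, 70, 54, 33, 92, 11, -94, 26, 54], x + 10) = -12+10=-2, 70+10=80, 54+10=64, 33+10=43, 92+10=102, 11+10=21, -94+10=-84, 26+10=36, 54+10=64
= [-2, 80, 64, 43, 102, 21, -84, 36, 64]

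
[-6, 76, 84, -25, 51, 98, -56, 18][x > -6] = [76, 84, 51, 98, 18]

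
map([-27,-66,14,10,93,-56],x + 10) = [-17, -56, 24, 20, 103, -46]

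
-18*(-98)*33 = 58212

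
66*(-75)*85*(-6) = 2524500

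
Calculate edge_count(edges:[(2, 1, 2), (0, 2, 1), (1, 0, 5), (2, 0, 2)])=4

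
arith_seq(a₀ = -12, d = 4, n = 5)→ [-12, -8, -4, 0, 4]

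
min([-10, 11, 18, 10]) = -10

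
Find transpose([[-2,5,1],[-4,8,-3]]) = [[-2, -4], [5, 8], [1, -3]]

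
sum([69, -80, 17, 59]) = 65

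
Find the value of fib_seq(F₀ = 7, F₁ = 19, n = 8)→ F_2 = F_1 + F_0 = 26
F_3 = F_2 + F_1 = 45
F_4 = F_3 + F_2 = 71
...
= [7, 19, 26, 45, 71, 116, 187, 303]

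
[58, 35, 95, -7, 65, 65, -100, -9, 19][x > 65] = [95]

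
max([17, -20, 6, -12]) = 17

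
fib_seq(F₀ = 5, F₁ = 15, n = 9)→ F_2 = F_1 + F_0 = 20
F_3 = F_2 + F_1 = 35
F_4 = F_3 + F_2 = 55
...
= [5, 15, 20, 35, 55, 90, 145, 235, 380]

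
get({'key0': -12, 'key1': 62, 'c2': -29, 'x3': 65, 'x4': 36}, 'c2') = -29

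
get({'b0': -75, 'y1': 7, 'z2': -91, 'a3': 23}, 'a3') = 23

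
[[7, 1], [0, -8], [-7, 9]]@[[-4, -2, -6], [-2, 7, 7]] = [[-30, -7, -35], [16, -56, -56], [10, 77, 105]]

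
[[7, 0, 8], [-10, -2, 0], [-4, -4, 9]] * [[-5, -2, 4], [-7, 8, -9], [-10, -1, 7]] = C[0][0] = (7)*(-5) + (0)*(-7) + (8)*(-10) = -115
C[0][1] = (7)*(-2) + (0)*(8) + (8)*(-1) = -22
C[0][2] = (7)*(4) + (0)*(-9) + (8)*(7) = 84
C[1][0] = (-10)*(-5) + (-2)*(-7) + (0)*(-10) = 64
C[1][1] = (-10)*(-2) + (-2)*(8) + (0)*(-1) = 4
C[1][2] = (-10)*(4) + (-2)*(-9) + (0)*(7) = -22
... (3 more cells)
= [[-115, -22, 84], [64, 4, -22], [-42, -33, 83]]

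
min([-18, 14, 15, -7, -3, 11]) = -18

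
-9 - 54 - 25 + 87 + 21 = 20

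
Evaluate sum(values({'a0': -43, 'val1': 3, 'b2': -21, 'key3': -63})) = (-43) + 3 + (-21) + (-63)
= -124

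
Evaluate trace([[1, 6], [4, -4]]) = diagonal: 1 + (-4)
= -3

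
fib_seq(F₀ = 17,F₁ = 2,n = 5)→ F_2 = F_1 + F_0 = 19
F_3 = F_2 + F_1 = 21
F_4 = F_3 + F_2 = 40
= [17, 2, 19, 21, 40]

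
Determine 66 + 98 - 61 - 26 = 77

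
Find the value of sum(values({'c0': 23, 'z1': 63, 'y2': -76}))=23 + 63 + (-76)
= 10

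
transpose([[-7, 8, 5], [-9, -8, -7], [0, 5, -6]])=[[-7, -9, 0], [8, -8, 5], [5, -7, -6]]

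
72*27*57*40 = 4432320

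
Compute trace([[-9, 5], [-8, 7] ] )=diagonal: (-9) + 7
= -2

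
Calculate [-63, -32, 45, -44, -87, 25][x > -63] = [-32, 45, -44, 25]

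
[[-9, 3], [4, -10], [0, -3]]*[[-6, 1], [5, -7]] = [[69, -30], [-74, 74], [-15, 21]]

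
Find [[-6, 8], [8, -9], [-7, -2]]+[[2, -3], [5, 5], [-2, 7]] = [[-4, 5], [13, -4], [-9, 5]]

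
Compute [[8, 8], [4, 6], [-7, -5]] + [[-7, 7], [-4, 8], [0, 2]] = [[1, 15], [0, 14], [-7, -3]]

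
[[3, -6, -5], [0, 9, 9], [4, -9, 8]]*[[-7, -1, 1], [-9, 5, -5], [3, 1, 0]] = [[18, -38, 33], [-54, 54, -45], [77, -41, 49]]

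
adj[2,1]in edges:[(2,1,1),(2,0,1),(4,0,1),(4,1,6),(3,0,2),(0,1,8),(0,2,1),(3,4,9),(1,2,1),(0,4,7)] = 1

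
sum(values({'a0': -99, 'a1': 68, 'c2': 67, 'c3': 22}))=58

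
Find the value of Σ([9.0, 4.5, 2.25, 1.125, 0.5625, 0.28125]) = 17.71875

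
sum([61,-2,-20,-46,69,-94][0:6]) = -32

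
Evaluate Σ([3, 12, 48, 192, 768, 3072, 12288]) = 3 + 12 + 48 + 192 + 768 + 3072 + 12288
= 16383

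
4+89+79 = 172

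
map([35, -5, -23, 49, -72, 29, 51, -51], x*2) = [70, -10, -46, 98, -144, 58, 102, -102]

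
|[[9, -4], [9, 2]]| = 54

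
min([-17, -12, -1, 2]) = -17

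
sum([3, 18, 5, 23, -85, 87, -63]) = 3 + 18 + 5 + 23 + (-85) + 87 + (-63)
= -12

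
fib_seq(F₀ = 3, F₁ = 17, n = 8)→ F_2 = F_1 + F_0 = 20
F_3 = F_2 + F_1 = 37
F_4 = F_3 + F_2 = 57
...
= [3, 17, 20, 37, 57, 94, 151, 245]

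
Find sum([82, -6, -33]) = 82 + (-6) + (-33)
= 43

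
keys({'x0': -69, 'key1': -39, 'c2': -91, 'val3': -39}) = ['x0', 'key1', 'c2', 'val3']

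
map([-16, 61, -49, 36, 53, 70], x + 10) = [-6, 71, -39, 46, 63, 80]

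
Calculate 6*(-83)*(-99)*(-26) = -1281852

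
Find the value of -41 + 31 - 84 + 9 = -85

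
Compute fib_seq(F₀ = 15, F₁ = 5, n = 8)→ F_2 = F_1 + F_0 = 20
F_3 = F_2 + F_1 = 25
F_4 = F_3 + F_2 = 45
...
= [15, 5, 20, 25, 45, 70, 115, 185]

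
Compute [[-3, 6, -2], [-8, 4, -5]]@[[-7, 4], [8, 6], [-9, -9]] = [[87, 42], [133, 37]]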